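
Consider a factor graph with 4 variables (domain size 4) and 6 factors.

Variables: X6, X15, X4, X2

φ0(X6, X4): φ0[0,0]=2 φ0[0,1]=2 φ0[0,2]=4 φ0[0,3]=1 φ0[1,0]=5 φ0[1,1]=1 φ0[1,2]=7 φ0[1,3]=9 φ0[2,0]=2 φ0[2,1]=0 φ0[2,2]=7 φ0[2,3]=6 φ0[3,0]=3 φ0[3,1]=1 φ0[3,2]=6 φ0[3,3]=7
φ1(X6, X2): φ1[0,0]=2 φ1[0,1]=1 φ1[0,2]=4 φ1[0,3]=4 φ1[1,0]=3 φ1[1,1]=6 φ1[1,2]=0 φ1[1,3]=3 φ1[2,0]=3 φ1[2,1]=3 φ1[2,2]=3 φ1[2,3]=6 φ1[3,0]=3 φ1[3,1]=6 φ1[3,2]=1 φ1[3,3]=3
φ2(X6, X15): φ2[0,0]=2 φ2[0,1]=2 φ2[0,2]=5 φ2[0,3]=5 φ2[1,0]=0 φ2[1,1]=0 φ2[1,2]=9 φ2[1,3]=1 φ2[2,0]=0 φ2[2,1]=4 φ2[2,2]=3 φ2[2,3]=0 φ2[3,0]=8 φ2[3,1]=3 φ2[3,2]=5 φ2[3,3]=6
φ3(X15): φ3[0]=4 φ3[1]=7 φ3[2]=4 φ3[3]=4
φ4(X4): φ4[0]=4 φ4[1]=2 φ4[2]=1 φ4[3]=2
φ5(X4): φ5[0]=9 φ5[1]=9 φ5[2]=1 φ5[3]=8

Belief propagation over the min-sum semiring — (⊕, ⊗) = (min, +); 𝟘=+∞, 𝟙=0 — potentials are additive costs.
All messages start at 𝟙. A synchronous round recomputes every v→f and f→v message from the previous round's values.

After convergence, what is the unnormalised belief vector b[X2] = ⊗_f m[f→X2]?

b[X2] = [14, 13, 13, 16]

init: all messages = 𝟙 over 4 values
r1 m[φ0→X6] = [1, 1, 0, 1]
r1 m[φ0→X4] = [2, 0, 4, 1]
r1 m[φ1→X6] = [1, 0, 3, 1]
r1 m[φ1→X2] = [2, 1, 0, 3]
r1 m[φ2→X6] = [2, 0, 0, 3]
r1 m[φ2→X15] = [0, 0, 3, 0]
r1 m[φ3→X15] = [4, 7, 4, 4]
r1 m[φ4→X4] = [4, 2, 1, 2]
r1 m[φ5→X4] = [9, 9, 1, 8]
r1 m[X6→φ0] = [0, 0, 0, 0]
r1 m[X6→φ1] = [0, 0, 0, 0]
r1 m[X6→φ2] = [0, 0, 0, 0]
r1 m[X15→φ2] = [0, 0, 0, 0]
r1 m[X15→φ3] = [0, 0, 0, 0]
r1 m[X4→φ0] = [0, 0, 0, 0]
r1 m[X4→φ4] = [0, 0, 0, 0]
r1 m[X4→φ5] = [0, 0, 0, 0]
r1 m[X2→φ1] = [0, 0, 0, 0]
r2 m[φ0→X6] = [1, 1, 0, 1]
r2 m[φ0→X4] = [2, 0, 4, 1]
r2 m[φ1→X6] = [1, 0, 3, 1]
r2 m[φ1→X2] = [2, 1, 0, 3]
r2 m[φ2→X6] = [2, 0, 0, 3]
r2 m[φ2→X15] = [0, 0, 3, 0]
r2 m[φ3→X15] = [4, 7, 4, 4]
r2 m[φ4→X4] = [4, 2, 1, 2]
r2 m[φ5→X4] = [9, 9, 1, 8]
r2 m[X6→φ0] = [3, 0, 3, 4]
r2 m[X6→φ1] = [3, 1, 0, 4]
r2 m[X6→φ2] = [2, 1, 3, 2]
r2 m[X15→φ2] = [4, 7, 4, 4]
r2 m[X15→φ3] = [0, 0, 3, 0]
r2 m[X4→φ0] = [13, 11, 2, 10]
r2 m[X4→φ4] = [11, 9, 5, 9]
r2 m[X4→φ5] = [6, 2, 5, 3]
r2 m[X2→φ1] = [0, 0, 0, 0]
r3 m[φ0→X6] = [6, 9, 9, 8]
r3 m[φ0→X4] = [5, 1, 7, 4]
r3 m[φ1→X6] = [1, 0, 3, 1]
r3 m[φ1→X2] = [3, 3, 1, 4]
r3 m[φ2→X6] = [6, 4, 4, 9]
r3 m[φ2→X15] = [1, 1, 6, 2]
r3 m[φ3→X15] = [4, 7, 4, 4]
r3 m[φ4→X4] = [4, 2, 1, 2]
r3 m[φ5→X4] = [9, 9, 1, 8]
r3 m[X6→φ0] = [3, 0, 3, 4]
r3 m[X6→φ1] = [3, 1, 0, 4]
r3 m[X6→φ2] = [2, 1, 3, 2]
r3 m[X15→φ2] = [4, 7, 4, 4]
r3 m[X15→φ3] = [0, 0, 3, 0]
r3 m[X4→φ0] = [13, 11, 2, 10]
r3 m[X4→φ4] = [11, 9, 5, 9]
r3 m[X4→φ5] = [6, 2, 5, 3]
r3 m[X2→φ1] = [0, 0, 0, 0]
r4 m[φ0→X6] = [6, 9, 9, 8]
r4 m[φ0→X4] = [5, 1, 7, 4]
r4 m[φ1→X6] = [1, 0, 3, 1]
r4 m[φ1→X2] = [3, 3, 1, 4]
r4 m[φ2→X6] = [6, 4, 4, 9]
r4 m[φ2→X15] = [1, 1, 6, 2]
r4 m[φ3→X15] = [4, 7, 4, 4]
r4 m[φ4→X4] = [4, 2, 1, 2]
r4 m[φ5→X4] = [9, 9, 1, 8]
r4 m[X6→φ0] = [7, 4, 7, 10]
r4 m[X6→φ1] = [12, 13, 13, 17]
r4 m[X6→φ2] = [7, 9, 12, 9]
r4 m[X15→φ2] = [4, 7, 4, 4]
r4 m[X15→φ3] = [1, 1, 6, 2]
r4 m[X4→φ0] = [13, 11, 2, 10]
r4 m[X4→φ4] = [14, 10, 8, 12]
r4 m[X4→φ5] = [9, 3, 8, 6]
r4 m[X2→φ1] = [0, 0, 0, 0]
r5 m[φ0→X6] = [6, 9, 9, 8]
r5 m[φ0→X4] = [9, 5, 11, 8]
r5 m[φ1→X6] = [1, 0, 3, 1]
r5 m[φ1→X2] = [14, 13, 13, 16]
r5 m[φ2→X6] = [6, 4, 4, 9]
r5 m[φ2→X15] = [9, 9, 12, 10]
r5 m[φ3→X15] = [4, 7, 4, 4]
r5 m[φ4→X4] = [4, 2, 1, 2]
r5 m[φ5→X4] = [9, 9, 1, 8]
r5 m[X6→φ0] = [7, 4, 7, 10]
r5 m[X6→φ1] = [12, 13, 13, 17]
r5 m[X6→φ2] = [7, 9, 12, 9]
r5 m[X15→φ2] = [4, 7, 4, 4]
r5 m[X15→φ3] = [1, 1, 6, 2]
r5 m[X4→φ0] = [13, 11, 2, 10]
r5 m[X4→φ4] = [14, 10, 8, 12]
r5 m[X4→φ5] = [9, 3, 8, 6]
r5 m[X2→φ1] = [0, 0, 0, 0]
r6 m[φ0→X6] = [6, 9, 9, 8]
r6 m[φ0→X4] = [9, 5, 11, 8]
r6 m[φ1→X6] = [1, 0, 3, 1]
r6 m[φ1→X2] = [14, 13, 13, 16]
r6 m[φ2→X6] = [6, 4, 4, 9]
r6 m[φ2→X15] = [9, 9, 12, 10]
r6 m[φ3→X15] = [4, 7, 4, 4]
r6 m[φ4→X4] = [4, 2, 1, 2]
r6 m[φ5→X4] = [9, 9, 1, 8]
r6 m[X6→φ0] = [7, 4, 7, 10]
r6 m[X6→φ1] = [12, 13, 13, 17]
r6 m[X6→φ2] = [7, 9, 12, 9]
r6 m[X15→φ2] = [4, 7, 4, 4]
r6 m[X15→φ3] = [9, 9, 12, 10]
r6 m[X4→φ0] = [13, 11, 2, 10]
r6 m[X4→φ4] = [18, 14, 12, 16]
r6 m[X4→φ5] = [13, 7, 12, 10]
r6 m[X2→φ1] = [0, 0, 0, 0]
r7 m[φ0→X6] = [6, 9, 9, 8]
r7 m[φ0→X4] = [9, 5, 11, 8]
r7 m[φ1→X6] = [1, 0, 3, 1]
r7 m[φ1→X2] = [14, 13, 13, 16]
r7 m[φ2→X6] = [6, 4, 4, 9]
r7 m[φ2→X15] = [9, 9, 12, 10]
r7 m[φ3→X15] = [4, 7, 4, 4]
r7 m[φ4→X4] = [4, 2, 1, 2]
r7 m[φ5→X4] = [9, 9, 1, 8]
r7 m[X6→φ0] = [7, 4, 7, 10]
r7 m[X6→φ1] = [12, 13, 13, 17]
r7 m[X6→φ2] = [7, 9, 12, 9]
r7 m[X15→φ2] = [4, 7, 4, 4]
r7 m[X15→φ3] = [9, 9, 12, 10]
r7 m[X4→φ0] = [13, 11, 2, 10]
r7 m[X4→φ4] = [18, 14, 12, 16]
r7 m[X4→φ5] = [13, 7, 12, 10]
r7 m[X2→φ1] = [0, 0, 0, 0]
fixed point reached at round 7
b[X2] = ⊗ incoming = [14, 13, 13, 16]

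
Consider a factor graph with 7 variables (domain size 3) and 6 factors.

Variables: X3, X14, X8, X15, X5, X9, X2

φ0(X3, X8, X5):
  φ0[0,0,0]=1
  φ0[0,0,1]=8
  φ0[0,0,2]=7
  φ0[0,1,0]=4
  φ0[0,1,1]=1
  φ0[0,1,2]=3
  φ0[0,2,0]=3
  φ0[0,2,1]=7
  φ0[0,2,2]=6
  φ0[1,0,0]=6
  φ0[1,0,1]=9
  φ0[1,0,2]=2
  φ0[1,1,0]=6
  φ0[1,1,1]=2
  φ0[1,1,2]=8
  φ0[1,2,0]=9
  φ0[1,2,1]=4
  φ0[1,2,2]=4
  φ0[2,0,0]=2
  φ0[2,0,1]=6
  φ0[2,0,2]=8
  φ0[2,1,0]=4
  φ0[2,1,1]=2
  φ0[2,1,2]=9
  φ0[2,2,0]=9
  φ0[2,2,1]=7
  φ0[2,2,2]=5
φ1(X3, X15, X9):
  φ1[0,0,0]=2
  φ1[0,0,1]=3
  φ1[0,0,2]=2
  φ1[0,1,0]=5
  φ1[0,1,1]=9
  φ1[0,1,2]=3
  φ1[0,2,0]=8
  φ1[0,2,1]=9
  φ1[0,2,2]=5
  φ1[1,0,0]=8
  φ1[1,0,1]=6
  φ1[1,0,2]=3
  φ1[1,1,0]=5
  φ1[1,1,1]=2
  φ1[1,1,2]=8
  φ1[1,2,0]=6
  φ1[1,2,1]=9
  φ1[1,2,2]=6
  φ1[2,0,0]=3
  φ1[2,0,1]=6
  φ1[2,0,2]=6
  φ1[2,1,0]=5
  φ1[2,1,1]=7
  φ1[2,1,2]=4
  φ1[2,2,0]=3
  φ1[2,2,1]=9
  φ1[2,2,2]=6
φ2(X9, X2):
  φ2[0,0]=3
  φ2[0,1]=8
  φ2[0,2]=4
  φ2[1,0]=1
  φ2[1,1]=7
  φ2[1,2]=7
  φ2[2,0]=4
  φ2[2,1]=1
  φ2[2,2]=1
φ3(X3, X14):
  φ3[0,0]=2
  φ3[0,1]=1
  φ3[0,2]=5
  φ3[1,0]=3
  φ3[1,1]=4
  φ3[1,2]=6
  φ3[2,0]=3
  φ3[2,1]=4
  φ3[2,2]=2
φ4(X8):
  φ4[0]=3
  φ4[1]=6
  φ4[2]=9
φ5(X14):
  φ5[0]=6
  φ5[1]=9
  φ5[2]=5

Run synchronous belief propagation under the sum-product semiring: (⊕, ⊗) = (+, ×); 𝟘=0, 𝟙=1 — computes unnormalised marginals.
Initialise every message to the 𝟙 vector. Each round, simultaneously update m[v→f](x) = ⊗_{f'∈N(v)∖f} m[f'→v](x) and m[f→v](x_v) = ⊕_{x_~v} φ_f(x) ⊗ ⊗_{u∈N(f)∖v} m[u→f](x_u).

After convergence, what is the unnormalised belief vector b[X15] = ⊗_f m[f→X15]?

init: all messages = 𝟙 over 3 values
r1 m[φ0→X3] = [40, 50, 52]
r1 m[φ0→X8] = [49, 39, 54]
r1 m[φ0→X5] = [44, 46, 52]
r1 m[φ1→X3] = [46, 53, 49]
r1 m[φ1→X15] = [39, 48, 61]
r1 m[φ1→X9] = [45, 60, 43]
r1 m[φ2→X9] = [15, 15, 6]
r1 m[φ2→X2] = [8, 16, 12]
r1 m[φ3→X3] = [8, 13, 9]
r1 m[φ3→X14] = [8, 9, 13]
r1 m[φ4→X8] = [3, 6, 9]
r1 m[φ5→X14] = [6, 9, 5]
r1 m[X3→φ0] = [1, 1, 1]
r1 m[X3→φ1] = [1, 1, 1]
r1 m[X3→φ3] = [1, 1, 1]
r1 m[X14→φ3] = [1, 1, 1]
r1 m[X14→φ5] = [1, 1, 1]
r1 m[X8→φ0] = [1, 1, 1]
r1 m[X8→φ4] = [1, 1, 1]
r1 m[X15→φ1] = [1, 1, 1]
r1 m[X5→φ0] = [1, 1, 1]
r1 m[X9→φ1] = [1, 1, 1]
r1 m[X9→φ2] = [1, 1, 1]
r1 m[X2→φ2] = [1, 1, 1]
r2 m[φ0→X3] = [40, 50, 52]
r2 m[φ0→X8] = [49, 39, 54]
r2 m[φ0→X5] = [44, 46, 52]
r2 m[φ1→X3] = [46, 53, 49]
r2 m[φ1→X15] = [39, 48, 61]
r2 m[φ1→X9] = [45, 60, 43]
r2 m[φ2→X9] = [15, 15, 6]
r2 m[φ2→X2] = [8, 16, 12]
r2 m[φ3→X3] = [8, 13, 9]
r2 m[φ3→X14] = [8, 9, 13]
r2 m[φ4→X8] = [3, 6, 9]
r2 m[φ5→X14] = [6, 9, 5]
r2 m[X3→φ0] = [368, 689, 441]
r2 m[X3→φ1] = [320, 650, 468]
r2 m[X3→φ3] = [1840, 2650, 2548]
r2 m[X14→φ3] = [6, 9, 5]
r2 m[X14→φ5] = [8, 9, 13]
r2 m[X8→φ0] = [3, 6, 9]
r2 m[X8→φ4] = [49, 39, 54]
r2 m[X15→φ1] = [1, 1, 1]
r2 m[X5→φ0] = [1, 1, 1]
r2 m[X9→φ1] = [15, 15, 6]
r2 m[X9→φ2] = [45, 60, 43]
r2 m[X2→φ2] = [1, 1, 1]
r3 m[φ0→X3] = [240, 300, 327]
r3 m[φ0→X8] = [24657, 20583, 26862]
r3 m[φ0→X5] = [161838, 126912, 150477]
r3 m[φ1→X3] = [600, 642, 591]
r3 m[φ1→X15] = [256068, 267882, 361938]
r3 m[φ1→X9] = [22298, 28066, 21738]
r3 m[φ2→X9] = [15, 15, 6]
r3 m[φ2→X2] = [367, 823, 643]
r3 m[φ3→X3] = [46, 84, 64]
r3 m[φ3→X14] = [19274, 22632, 30196]
r3 m[φ4→X8] = [3, 6, 9]
r3 m[φ5→X14] = [6, 9, 5]
r3 m[X3→φ0] = [368, 689, 441]
r3 m[X3→φ1] = [320, 650, 468]
r3 m[X3→φ3] = [1840, 2650, 2548]
r3 m[X14→φ3] = [6, 9, 5]
r3 m[X14→φ5] = [8, 9, 13]
r3 m[X8→φ0] = [3, 6, 9]
r3 m[X8→φ4] = [49, 39, 54]
r3 m[X15→φ1] = [1, 1, 1]
r3 m[X5→φ0] = [1, 1, 1]
r3 m[X9→φ1] = [15, 15, 6]
r3 m[X9→φ2] = [45, 60, 43]
r3 m[X2→φ2] = [1, 1, 1]
r4 m[φ0→X3] = [240, 300, 327]
r4 m[φ0→X8] = [24657, 20583, 26862]
r4 m[φ0→X5] = [161838, 126912, 150477]
r4 m[φ1→X3] = [600, 642, 591]
r4 m[φ1→X15] = [256068, 267882, 361938]
r4 m[φ1→X9] = [22298, 28066, 21738]
r4 m[φ2→X9] = [15, 15, 6]
r4 m[φ2→X2] = [367, 823, 643]
r4 m[φ3→X3] = [46, 84, 64]
r4 m[φ3→X14] = [19274, 22632, 30196]
r4 m[φ4→X8] = [3, 6, 9]
r4 m[φ5→X14] = [6, 9, 5]
r4 m[X3→φ0] = [27600, 53928, 37824]
r4 m[X3→φ1] = [11040, 25200, 20928]
r4 m[X3→φ3] = [144000, 192600, 193257]
r4 m[X14→φ3] = [6, 9, 5]
r4 m[X14→φ5] = [19274, 22632, 30196]
r4 m[X8→φ0] = [3, 6, 9]
r4 m[X8→φ4] = [24657, 20583, 26862]
r4 m[X15→φ1] = [1, 1, 1]
r4 m[X5→φ0] = [1, 1, 1]
r4 m[X9→φ1] = [15, 15, 6]
r4 m[X9→φ2] = [22298, 28066, 21738]
r4 m[X2→φ2] = [1, 1, 1]
r5 m[φ0→X3] = [240, 300, 327]
r5 m[φ0→X8] = [1963560, 1651008, 2152680]
r5 m[φ0→X5] = [12969144, 10129032, 12072672]
r5 m[φ1→X3] = [600, 642, 591]
r5 m[φ1→X15] = [10284768, 10642032, 14244048]
r5 m[φ1→X9] = [874608, 1120656, 873648]
r5 m[φ2→X9] = [15, 15, 6]
r5 m[φ2→X2] = [181912, 396584, 307392]
r5 m[φ3→X3] = [46, 84, 64]
r5 m[φ3→X14] = [1445571, 1687428, 2262114]
r5 m[φ4→X8] = [3, 6, 9]
r5 m[φ5→X14] = [6, 9, 5]
r5 m[X3→φ0] = [27600, 53928, 37824]
r5 m[X3→φ1] = [11040, 25200, 20928]
r5 m[X3→φ3] = [144000, 192600, 193257]
r5 m[X14→φ3] = [6, 9, 5]
r5 m[X14→φ5] = [19274, 22632, 30196]
r5 m[X8→φ0] = [3, 6, 9]
r5 m[X8→φ4] = [24657, 20583, 26862]
r5 m[X15→φ1] = [1, 1, 1]
r5 m[X5→φ0] = [1, 1, 1]
r5 m[X9→φ1] = [15, 15, 6]
r5 m[X9→φ2] = [22298, 28066, 21738]
r5 m[X2→φ2] = [1, 1, 1]
r6 m[φ0→X3] = [240, 300, 327]
r6 m[φ0→X8] = [1963560, 1651008, 2152680]
r6 m[φ0→X5] = [12969144, 10129032, 12072672]
r6 m[φ1→X3] = [600, 642, 591]
r6 m[φ1→X15] = [10284768, 10642032, 14244048]
r6 m[φ1→X9] = [874608, 1120656, 873648]
r6 m[φ2→X9] = [15, 15, 6]
r6 m[φ2→X2] = [181912, 396584, 307392]
r6 m[φ3→X3] = [46, 84, 64]
r6 m[φ3→X14] = [1445571, 1687428, 2262114]
r6 m[φ4→X8] = [3, 6, 9]
r6 m[φ5→X14] = [6, 9, 5]
r6 m[X3→φ0] = [27600, 53928, 37824]
r6 m[X3→φ1] = [11040, 25200, 20928]
r6 m[X3→φ3] = [144000, 192600, 193257]
r6 m[X14→φ3] = [6, 9, 5]
r6 m[X14→φ5] = [1445571, 1687428, 2262114]
r6 m[X8→φ0] = [3, 6, 9]
r6 m[X8→φ4] = [1963560, 1651008, 2152680]
r6 m[X15→φ1] = [1, 1, 1]
r6 m[X5→φ0] = [1, 1, 1]
r6 m[X9→φ1] = [15, 15, 6]
r6 m[X9→φ2] = [874608, 1120656, 873648]
r6 m[X2→φ2] = [1, 1, 1]
r7 m[φ0→X3] = [240, 300, 327]
r7 m[φ0→X8] = [1963560, 1651008, 2152680]
r7 m[φ0→X5] = [12969144, 10129032, 12072672]
r7 m[φ1→X3] = [600, 642, 591]
r7 m[φ1→X15] = [10284768, 10642032, 14244048]
r7 m[φ1→X9] = [874608, 1120656, 873648]
r7 m[φ2→X9] = [15, 15, 6]
r7 m[φ2→X2] = [7239072, 15715104, 12216672]
r7 m[φ3→X3] = [46, 84, 64]
r7 m[φ3→X14] = [1445571, 1687428, 2262114]
r7 m[φ4→X8] = [3, 6, 9]
r7 m[φ5→X14] = [6, 9, 5]
r7 m[X3→φ0] = [27600, 53928, 37824]
r7 m[X3→φ1] = [11040, 25200, 20928]
r7 m[X3→φ3] = [144000, 192600, 193257]
r7 m[X14→φ3] = [6, 9, 5]
r7 m[X14→φ5] = [1445571, 1687428, 2262114]
r7 m[X8→φ0] = [3, 6, 9]
r7 m[X8→φ4] = [1963560, 1651008, 2152680]
r7 m[X15→φ1] = [1, 1, 1]
r7 m[X5→φ0] = [1, 1, 1]
r7 m[X9→φ1] = [15, 15, 6]
r7 m[X9→φ2] = [874608, 1120656, 873648]
r7 m[X2→φ2] = [1, 1, 1]
r8 m[φ0→X3] = [240, 300, 327]
r8 m[φ0→X8] = [1963560, 1651008, 2152680]
r8 m[φ0→X5] = [12969144, 10129032, 12072672]
r8 m[φ1→X3] = [600, 642, 591]
r8 m[φ1→X15] = [10284768, 10642032, 14244048]
r8 m[φ1→X9] = [874608, 1120656, 873648]
r8 m[φ2→X9] = [15, 15, 6]
r8 m[φ2→X2] = [7239072, 15715104, 12216672]
r8 m[φ3→X3] = [46, 84, 64]
r8 m[φ3→X14] = [1445571, 1687428, 2262114]
r8 m[φ4→X8] = [3, 6, 9]
r8 m[φ5→X14] = [6, 9, 5]
r8 m[X3→φ0] = [27600, 53928, 37824]
r8 m[X3→φ1] = [11040, 25200, 20928]
r8 m[X3→φ3] = [144000, 192600, 193257]
r8 m[X14→φ3] = [6, 9, 5]
r8 m[X14→φ5] = [1445571, 1687428, 2262114]
r8 m[X8→φ0] = [3, 6, 9]
r8 m[X8→φ4] = [1963560, 1651008, 2152680]
r8 m[X15→φ1] = [1, 1, 1]
r8 m[X5→φ0] = [1, 1, 1]
r8 m[X9→φ1] = [15, 15, 6]
r8 m[X9→φ2] = [874608, 1120656, 873648]
r8 m[X2→φ2] = [1, 1, 1]
fixed point reached at round 8
b[X15] = ⊗ incoming = [10284768, 10642032, 14244048]

b[X15] = [10284768, 10642032, 14244048]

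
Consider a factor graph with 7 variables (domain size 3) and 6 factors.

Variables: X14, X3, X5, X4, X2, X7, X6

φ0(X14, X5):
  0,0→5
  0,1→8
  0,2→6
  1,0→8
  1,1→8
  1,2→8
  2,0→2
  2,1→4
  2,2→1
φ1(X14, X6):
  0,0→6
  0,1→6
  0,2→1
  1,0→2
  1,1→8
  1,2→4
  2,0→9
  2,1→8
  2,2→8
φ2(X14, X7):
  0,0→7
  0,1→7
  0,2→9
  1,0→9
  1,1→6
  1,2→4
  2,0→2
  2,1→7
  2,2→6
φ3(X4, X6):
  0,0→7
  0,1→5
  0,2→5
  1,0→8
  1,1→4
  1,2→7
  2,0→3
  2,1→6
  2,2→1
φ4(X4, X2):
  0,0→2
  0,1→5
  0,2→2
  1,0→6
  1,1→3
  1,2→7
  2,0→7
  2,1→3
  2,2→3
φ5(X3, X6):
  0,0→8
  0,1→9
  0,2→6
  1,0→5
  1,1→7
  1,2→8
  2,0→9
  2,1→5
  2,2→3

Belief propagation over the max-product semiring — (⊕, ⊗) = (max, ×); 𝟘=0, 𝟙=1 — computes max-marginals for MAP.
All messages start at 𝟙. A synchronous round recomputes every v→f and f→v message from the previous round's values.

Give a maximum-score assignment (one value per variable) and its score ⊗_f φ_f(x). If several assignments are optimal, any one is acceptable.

assignment: (X14=0, X3=2, X5=1, X4=1, X2=2, X7=2, X6=0); score = 217728

init: all messages = 𝟙 over 3 values
r1 m[φ0→X14] = [8, 8, 4]
r1 m[φ0→X5] = [8, 8, 8]
r1 m[φ1→X14] = [6, 8, 9]
r1 m[φ1→X6] = [9, 8, 8]
r1 m[φ2→X14] = [9, 9, 7]
r1 m[φ2→X7] = [9, 7, 9]
r1 m[φ3→X4] = [7, 8, 6]
r1 m[φ3→X6] = [8, 6, 7]
r1 m[φ4→X4] = [5, 7, 7]
r1 m[φ4→X2] = [7, 5, 7]
r1 m[φ5→X3] = [9, 8, 9]
r1 m[φ5→X6] = [9, 9, 8]
r1 m[X14→φ0] = [1, 1, 1]
r1 m[X14→φ1] = [1, 1, 1]
r1 m[X14→φ2] = [1, 1, 1]
r1 m[X3→φ5] = [1, 1, 1]
r1 m[X5→φ0] = [1, 1, 1]
r1 m[X4→φ3] = [1, 1, 1]
r1 m[X4→φ4] = [1, 1, 1]
r1 m[X2→φ4] = [1, 1, 1]
r1 m[X7→φ2] = [1, 1, 1]
r1 m[X6→φ1] = [1, 1, 1]
r1 m[X6→φ3] = [1, 1, 1]
r1 m[X6→φ5] = [1, 1, 1]
r2 m[φ0→X14] = [8, 8, 4]
r2 m[φ0→X5] = [8, 8, 8]
r2 m[φ1→X14] = [6, 8, 9]
r2 m[φ1→X6] = [9, 8, 8]
r2 m[φ2→X14] = [9, 9, 7]
r2 m[φ2→X7] = [9, 7, 9]
r2 m[φ3→X4] = [7, 8, 6]
r2 m[φ3→X6] = [8, 6, 7]
r2 m[φ4→X4] = [5, 7, 7]
r2 m[φ4→X2] = [7, 5, 7]
r2 m[φ5→X3] = [9, 8, 9]
r2 m[φ5→X6] = [9, 9, 8]
r2 m[X14→φ0] = [54, 72, 63]
r2 m[X14→φ1] = [72, 72, 28]
r2 m[X14→φ2] = [48, 64, 36]
r2 m[X3→φ5] = [1, 1, 1]
r2 m[X5→φ0] = [1, 1, 1]
r2 m[X4→φ3] = [5, 7, 7]
r2 m[X4→φ4] = [7, 8, 6]
r2 m[X2→φ4] = [1, 1, 1]
r2 m[X7→φ2] = [1, 1, 1]
r2 m[X6→φ1] = [72, 54, 56]
r2 m[X6→φ3] = [81, 72, 64]
r2 m[X6→φ5] = [72, 48, 56]
r3 m[φ0→X14] = [8, 8, 4]
r3 m[φ0→X5] = [576, 576, 576]
r3 m[φ1→X14] = [432, 432, 648]
r3 m[φ1→X6] = [432, 576, 288]
r3 m[φ2→X14] = [9, 9, 7]
r3 m[φ2→X7] = [576, 384, 432]
r3 m[φ3→X4] = [567, 648, 432]
r3 m[φ3→X6] = [56, 42, 49]
r3 m[φ4→X4] = [5, 7, 7]
r3 m[φ4→X2] = [48, 35, 56]
r3 m[φ5→X3] = [576, 448, 648]
r3 m[φ5→X6] = [9, 9, 8]
r3 m[X14→φ0] = [54, 72, 63]
r3 m[X14→φ1] = [72, 72, 28]
r3 m[X14→φ2] = [48, 64, 36]
r3 m[X3→φ5] = [1, 1, 1]
r3 m[X5→φ0] = [1, 1, 1]
r3 m[X4→φ3] = [5, 7, 7]
r3 m[X4→φ4] = [7, 8, 6]
r3 m[X2→φ4] = [1, 1, 1]
r3 m[X7→φ2] = [1, 1, 1]
r3 m[X6→φ1] = [72, 54, 56]
r3 m[X6→φ3] = [81, 72, 64]
r3 m[X6→φ5] = [72, 48, 56]
r4 m[φ0→X14] = [8, 8, 4]
r4 m[φ0→X5] = [576, 576, 576]
r4 m[φ1→X14] = [432, 432, 648]
r4 m[φ1→X6] = [432, 576, 288]
r4 m[φ2→X14] = [9, 9, 7]
r4 m[φ2→X7] = [576, 384, 432]
r4 m[φ3→X4] = [567, 648, 432]
r4 m[φ3→X6] = [56, 42, 49]
r4 m[φ4→X4] = [5, 7, 7]
r4 m[φ4→X2] = [48, 35, 56]
r4 m[φ5→X3] = [576, 448, 648]
r4 m[φ5→X6] = [9, 9, 8]
r4 m[X14→φ0] = [3888, 3888, 4536]
r4 m[X14→φ1] = [72, 72, 28]
r4 m[X14→φ2] = [3456, 3456, 2592]
r4 m[X3→φ5] = [1, 1, 1]
r4 m[X5→φ0] = [1, 1, 1]
r4 m[X4→φ3] = [5, 7, 7]
r4 m[X4→φ4] = [567, 648, 432]
r4 m[X2→φ4] = [1, 1, 1]
r4 m[X7→φ2] = [1, 1, 1]
r4 m[X6→φ1] = [504, 378, 392]
r4 m[X6→φ3] = [3888, 5184, 2304]
r4 m[X6→φ5] = [24192, 24192, 14112]
r5 m[φ0→X14] = [8, 8, 4]
r5 m[φ0→X5] = [31104, 31104, 31104]
r5 m[φ1→X14] = [3024, 3024, 4536]
r5 m[φ1→X6] = [432, 576, 288]
r5 m[φ2→X14] = [9, 9, 7]
r5 m[φ2→X7] = [31104, 24192, 31104]
r5 m[φ3→X4] = [27216, 31104, 31104]
r5 m[φ3→X6] = [56, 42, 49]
r5 m[φ4→X4] = [5, 7, 7]
r5 m[φ4→X2] = [3888, 2835, 4536]
r5 m[φ5→X3] = [217728, 169344, 217728]
r5 m[φ5→X6] = [9, 9, 8]
r5 m[X14→φ0] = [3888, 3888, 4536]
r5 m[X14→φ1] = [72, 72, 28]
r5 m[X14→φ2] = [3456, 3456, 2592]
r5 m[X3→φ5] = [1, 1, 1]
r5 m[X5→φ0] = [1, 1, 1]
r5 m[X4→φ3] = [5, 7, 7]
r5 m[X4→φ4] = [567, 648, 432]
r5 m[X2→φ4] = [1, 1, 1]
r5 m[X7→φ2] = [1, 1, 1]
r5 m[X6→φ1] = [504, 378, 392]
r5 m[X6→φ3] = [3888, 5184, 2304]
r5 m[X6→φ5] = [24192, 24192, 14112]
r6 m[φ0→X14] = [8, 8, 4]
r6 m[φ0→X5] = [31104, 31104, 31104]
r6 m[φ1→X14] = [3024, 3024, 4536]
r6 m[φ1→X6] = [432, 576, 288]
r6 m[φ2→X14] = [9, 9, 7]
r6 m[φ2→X7] = [31104, 24192, 31104]
r6 m[φ3→X4] = [27216, 31104, 31104]
r6 m[φ3→X6] = [56, 42, 49]
r6 m[φ4→X4] = [5, 7, 7]
r6 m[φ4→X2] = [3888, 2835, 4536]
r6 m[φ5→X3] = [217728, 169344, 217728]
r6 m[φ5→X6] = [9, 9, 8]
r6 m[X14→φ0] = [27216, 27216, 31752]
r6 m[X14→φ1] = [72, 72, 28]
r6 m[X14→φ2] = [24192, 24192, 18144]
r6 m[X3→φ5] = [1, 1, 1]
r6 m[X5→φ0] = [1, 1, 1]
r6 m[X4→φ3] = [5, 7, 7]
r6 m[X4→φ4] = [27216, 31104, 31104]
r6 m[X2→φ4] = [1, 1, 1]
r6 m[X7→φ2] = [1, 1, 1]
r6 m[X6→φ1] = [504, 378, 392]
r6 m[X6→φ3] = [3888, 5184, 2304]
r6 m[X6→φ5] = [24192, 24192, 14112]
r7 m[φ0→X14] = [8, 8, 4]
r7 m[φ0→X5] = [217728, 217728, 217728]
r7 m[φ1→X14] = [3024, 3024, 4536]
r7 m[φ1→X6] = [432, 576, 288]
r7 m[φ2→X14] = [9, 9, 7]
r7 m[φ2→X7] = [217728, 169344, 217728]
r7 m[φ3→X4] = [27216, 31104, 31104]
r7 m[φ3→X6] = [56, 42, 49]
r7 m[φ4→X4] = [5, 7, 7]
r7 m[φ4→X2] = [217728, 136080, 217728]
r7 m[φ5→X3] = [217728, 169344, 217728]
r7 m[φ5→X6] = [9, 9, 8]
r7 m[X14→φ0] = [27216, 27216, 31752]
r7 m[X14→φ1] = [72, 72, 28]
r7 m[X14→φ2] = [24192, 24192, 18144]
r7 m[X3→φ5] = [1, 1, 1]
r7 m[X5→φ0] = [1, 1, 1]
r7 m[X4→φ3] = [5, 7, 7]
r7 m[X4→φ4] = [27216, 31104, 31104]
r7 m[X2→φ4] = [1, 1, 1]
r7 m[X7→φ2] = [1, 1, 1]
r7 m[X6→φ1] = [504, 378, 392]
r7 m[X6→φ3] = [3888, 5184, 2304]
r7 m[X6→φ5] = [24192, 24192, 14112]
r8 m[φ0→X14] = [8, 8, 4]
r8 m[φ0→X5] = [217728, 217728, 217728]
r8 m[φ1→X14] = [3024, 3024, 4536]
r8 m[φ1→X6] = [432, 576, 288]
r8 m[φ2→X14] = [9, 9, 7]
r8 m[φ2→X7] = [217728, 169344, 217728]
r8 m[φ3→X4] = [27216, 31104, 31104]
r8 m[φ3→X6] = [56, 42, 49]
r8 m[φ4→X4] = [5, 7, 7]
r8 m[φ4→X2] = [217728, 136080, 217728]
r8 m[φ5→X3] = [217728, 169344, 217728]
r8 m[φ5→X6] = [9, 9, 8]
r8 m[X14→φ0] = [27216, 27216, 31752]
r8 m[X14→φ1] = [72, 72, 28]
r8 m[X14→φ2] = [24192, 24192, 18144]
r8 m[X3→φ5] = [1, 1, 1]
r8 m[X5→φ0] = [1, 1, 1]
r8 m[X4→φ3] = [5, 7, 7]
r8 m[X4→φ4] = [27216, 31104, 31104]
r8 m[X2→φ4] = [1, 1, 1]
r8 m[X7→φ2] = [1, 1, 1]
r8 m[X6→φ1] = [504, 378, 392]
r8 m[X6→φ3] = [3888, 5184, 2304]
r8 m[X6→φ5] = [24192, 24192, 14112]
fixed point reached at round 8
traceback from X14: (X14=0, X3=2, X5=1, X4=1, X2=2, X7=2, X6=0), score=217728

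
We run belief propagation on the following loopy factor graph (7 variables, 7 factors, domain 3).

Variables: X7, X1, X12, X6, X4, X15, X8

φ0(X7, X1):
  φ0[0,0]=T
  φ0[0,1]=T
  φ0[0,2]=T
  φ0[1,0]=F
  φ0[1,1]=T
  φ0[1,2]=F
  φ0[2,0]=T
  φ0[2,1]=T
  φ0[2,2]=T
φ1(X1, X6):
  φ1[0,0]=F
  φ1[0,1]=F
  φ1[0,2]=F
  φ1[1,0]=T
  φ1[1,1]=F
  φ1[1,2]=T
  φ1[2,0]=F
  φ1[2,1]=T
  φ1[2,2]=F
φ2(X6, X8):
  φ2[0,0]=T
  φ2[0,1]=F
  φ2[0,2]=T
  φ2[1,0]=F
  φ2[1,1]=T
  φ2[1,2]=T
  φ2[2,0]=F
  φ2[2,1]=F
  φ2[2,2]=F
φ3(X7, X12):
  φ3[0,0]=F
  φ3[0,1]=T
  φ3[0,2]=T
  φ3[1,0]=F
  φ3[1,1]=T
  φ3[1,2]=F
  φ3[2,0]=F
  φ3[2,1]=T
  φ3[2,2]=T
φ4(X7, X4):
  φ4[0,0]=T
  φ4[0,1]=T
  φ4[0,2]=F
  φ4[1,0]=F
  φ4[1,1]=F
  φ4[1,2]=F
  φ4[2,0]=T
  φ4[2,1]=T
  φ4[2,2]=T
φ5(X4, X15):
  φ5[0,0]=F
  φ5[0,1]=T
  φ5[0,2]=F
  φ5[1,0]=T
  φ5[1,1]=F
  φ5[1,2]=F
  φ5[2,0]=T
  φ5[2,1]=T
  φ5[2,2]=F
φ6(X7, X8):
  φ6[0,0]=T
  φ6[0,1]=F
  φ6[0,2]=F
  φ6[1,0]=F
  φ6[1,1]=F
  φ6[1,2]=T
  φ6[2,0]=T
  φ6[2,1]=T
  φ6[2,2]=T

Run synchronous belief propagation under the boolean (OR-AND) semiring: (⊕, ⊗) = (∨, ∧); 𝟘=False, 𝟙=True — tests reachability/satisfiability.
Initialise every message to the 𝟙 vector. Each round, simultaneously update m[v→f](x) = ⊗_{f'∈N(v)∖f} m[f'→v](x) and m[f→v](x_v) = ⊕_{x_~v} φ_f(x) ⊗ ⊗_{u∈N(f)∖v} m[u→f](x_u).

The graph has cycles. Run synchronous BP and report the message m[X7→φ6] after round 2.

message @ round 2 = [T, F, T]

init: all messages = 𝟙 over 3 values
r1 m[φ0→X7] = [T, T, T]
r1 m[φ0→X1] = [T, T, T]
r1 m[φ1→X1] = [F, T, T]
r1 m[φ1→X6] = [T, T, T]
r1 m[φ2→X6] = [T, T, F]
r1 m[φ2→X8] = [T, T, T]
r1 m[φ3→X7] = [T, T, T]
r1 m[φ3→X12] = [F, T, T]
r1 m[φ4→X7] = [T, F, T]
r1 m[φ4→X4] = [T, T, T]
r1 m[φ5→X4] = [T, T, T]
r1 m[φ5→X15] = [T, T, F]
r1 m[φ6→X7] = [T, T, T]
r1 m[φ6→X8] = [T, T, T]
r1 m[X7→φ0] = [T, T, T]
r1 m[X7→φ3] = [T, T, T]
r1 m[X7→φ4] = [T, T, T]
r1 m[X7→φ6] = [T, T, T]
r1 m[X1→φ0] = [T, T, T]
r1 m[X1→φ1] = [T, T, T]
r1 m[X12→φ3] = [T, T, T]
r1 m[X6→φ1] = [T, T, T]
r1 m[X6→φ2] = [T, T, T]
r1 m[X4→φ4] = [T, T, T]
r1 m[X4→φ5] = [T, T, T]
r1 m[X15→φ5] = [T, T, T]
r1 m[X8→φ2] = [T, T, T]
r1 m[X8→φ6] = [T, T, T]
r2 m[φ0→X7] = [T, T, T]
r2 m[φ0→X1] = [T, T, T]
r2 m[φ1→X1] = [F, T, T]
r2 m[φ1→X6] = [T, T, T]
r2 m[φ2→X6] = [T, T, F]
r2 m[φ2→X8] = [T, T, T]
r2 m[φ3→X7] = [T, T, T]
r2 m[φ3→X12] = [F, T, T]
r2 m[φ4→X7] = [T, F, T]
r2 m[φ4→X4] = [T, T, T]
r2 m[φ5→X4] = [T, T, T]
r2 m[φ5→X15] = [T, T, F]
r2 m[φ6→X7] = [T, T, T]
r2 m[φ6→X8] = [T, T, T]
r2 m[X7→φ0] = [T, F, T]
r2 m[X7→φ3] = [T, F, T]
r2 m[X7→φ4] = [T, T, T]
r2 m[X7→φ6] = [T, F, T]
r2 m[X1→φ0] = [F, T, T]
r2 m[X1→φ1] = [T, T, T]
r2 m[X12→φ3] = [T, T, T]
r2 m[X6→φ1] = [T, T, F]
r2 m[X6→φ2] = [T, T, T]
r2 m[X4→φ4] = [T, T, T]
r2 m[X4→φ5] = [T, T, T]
r2 m[X15→φ5] = [T, T, T]
r2 m[X8→φ2] = [T, T, T]
r2 m[X8→φ6] = [T, T, T]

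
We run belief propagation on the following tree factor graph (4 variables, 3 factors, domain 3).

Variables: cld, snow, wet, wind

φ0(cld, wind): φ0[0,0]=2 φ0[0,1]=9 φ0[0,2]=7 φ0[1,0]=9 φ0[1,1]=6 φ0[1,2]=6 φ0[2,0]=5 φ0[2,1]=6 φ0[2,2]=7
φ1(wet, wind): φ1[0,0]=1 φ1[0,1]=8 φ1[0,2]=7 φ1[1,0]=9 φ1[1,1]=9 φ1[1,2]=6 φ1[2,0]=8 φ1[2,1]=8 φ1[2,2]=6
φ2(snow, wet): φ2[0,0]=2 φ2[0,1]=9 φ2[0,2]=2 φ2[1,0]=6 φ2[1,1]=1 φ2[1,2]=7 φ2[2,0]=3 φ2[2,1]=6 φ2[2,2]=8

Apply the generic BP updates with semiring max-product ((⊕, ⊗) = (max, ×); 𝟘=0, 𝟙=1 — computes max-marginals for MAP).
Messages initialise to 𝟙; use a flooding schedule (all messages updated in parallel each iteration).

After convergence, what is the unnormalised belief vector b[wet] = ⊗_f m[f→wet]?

b[wet] = [432, 729, 576]

init: all messages = 𝟙 over 3 values
r1 m[φ0→cld] = [9, 9, 7]
r1 m[φ0→wind] = [9, 9, 7]
r1 m[φ1→wet] = [8, 9, 8]
r1 m[φ1→wind] = [9, 9, 7]
r1 m[φ2→snow] = [9, 7, 8]
r1 m[φ2→wet] = [6, 9, 8]
r1 m[cld→φ0] = [1, 1, 1]
r1 m[snow→φ2] = [1, 1, 1]
r1 m[wet→φ1] = [1, 1, 1]
r1 m[wet→φ2] = [1, 1, 1]
r1 m[wind→φ0] = [1, 1, 1]
r1 m[wind→φ1] = [1, 1, 1]
r2 m[φ0→cld] = [9, 9, 7]
r2 m[φ0→wind] = [9, 9, 7]
r2 m[φ1→wet] = [8, 9, 8]
r2 m[φ1→wind] = [9, 9, 7]
r2 m[φ2→snow] = [9, 7, 8]
r2 m[φ2→wet] = [6, 9, 8]
r2 m[cld→φ0] = [1, 1, 1]
r2 m[snow→φ2] = [1, 1, 1]
r2 m[wet→φ1] = [6, 9, 8]
r2 m[wet→φ2] = [8, 9, 8]
r2 m[wind→φ0] = [9, 9, 7]
r2 m[wind→φ1] = [9, 9, 7]
r3 m[φ0→cld] = [81, 81, 54]
r3 m[φ0→wind] = [9, 9, 7]
r3 m[φ1→wet] = [72, 81, 72]
r3 m[φ1→wind] = [81, 81, 54]
r3 m[φ2→snow] = [81, 56, 64]
r3 m[φ2→wet] = [6, 9, 8]
r3 m[cld→φ0] = [1, 1, 1]
r3 m[snow→φ2] = [1, 1, 1]
r3 m[wet→φ1] = [6, 9, 8]
r3 m[wet→φ2] = [8, 9, 8]
r3 m[wind→φ0] = [9, 9, 7]
r3 m[wind→φ1] = [9, 9, 7]
r4 m[φ0→cld] = [81, 81, 54]
r4 m[φ0→wind] = [9, 9, 7]
r4 m[φ1→wet] = [72, 81, 72]
r4 m[φ1→wind] = [81, 81, 54]
r4 m[φ2→snow] = [81, 56, 64]
r4 m[φ2→wet] = [6, 9, 8]
r4 m[cld→φ0] = [1, 1, 1]
r4 m[snow→φ2] = [1, 1, 1]
r4 m[wet→φ1] = [6, 9, 8]
r4 m[wet→φ2] = [72, 81, 72]
r4 m[wind→φ0] = [81, 81, 54]
r4 m[wind→φ1] = [9, 9, 7]
r5 m[φ0→cld] = [729, 729, 486]
r5 m[φ0→wind] = [9, 9, 7]
r5 m[φ1→wet] = [72, 81, 72]
r5 m[φ1→wind] = [81, 81, 54]
r5 m[φ2→snow] = [729, 504, 576]
r5 m[φ2→wet] = [6, 9, 8]
r5 m[cld→φ0] = [1, 1, 1]
r5 m[snow→φ2] = [1, 1, 1]
r5 m[wet→φ1] = [6, 9, 8]
r5 m[wet→φ2] = [72, 81, 72]
r5 m[wind→φ0] = [81, 81, 54]
r5 m[wind→φ1] = [9, 9, 7]
r6 m[φ0→cld] = [729, 729, 486]
r6 m[φ0→wind] = [9, 9, 7]
r6 m[φ1→wet] = [72, 81, 72]
r6 m[φ1→wind] = [81, 81, 54]
r6 m[φ2→snow] = [729, 504, 576]
r6 m[φ2→wet] = [6, 9, 8]
r6 m[cld→φ0] = [1, 1, 1]
r6 m[snow→φ2] = [1, 1, 1]
r6 m[wet→φ1] = [6, 9, 8]
r6 m[wet→φ2] = [72, 81, 72]
r6 m[wind→φ0] = [81, 81, 54]
r6 m[wind→φ1] = [9, 9, 7]
fixed point reached at round 6
b[wet] = ⊗ incoming = [432, 729, 576]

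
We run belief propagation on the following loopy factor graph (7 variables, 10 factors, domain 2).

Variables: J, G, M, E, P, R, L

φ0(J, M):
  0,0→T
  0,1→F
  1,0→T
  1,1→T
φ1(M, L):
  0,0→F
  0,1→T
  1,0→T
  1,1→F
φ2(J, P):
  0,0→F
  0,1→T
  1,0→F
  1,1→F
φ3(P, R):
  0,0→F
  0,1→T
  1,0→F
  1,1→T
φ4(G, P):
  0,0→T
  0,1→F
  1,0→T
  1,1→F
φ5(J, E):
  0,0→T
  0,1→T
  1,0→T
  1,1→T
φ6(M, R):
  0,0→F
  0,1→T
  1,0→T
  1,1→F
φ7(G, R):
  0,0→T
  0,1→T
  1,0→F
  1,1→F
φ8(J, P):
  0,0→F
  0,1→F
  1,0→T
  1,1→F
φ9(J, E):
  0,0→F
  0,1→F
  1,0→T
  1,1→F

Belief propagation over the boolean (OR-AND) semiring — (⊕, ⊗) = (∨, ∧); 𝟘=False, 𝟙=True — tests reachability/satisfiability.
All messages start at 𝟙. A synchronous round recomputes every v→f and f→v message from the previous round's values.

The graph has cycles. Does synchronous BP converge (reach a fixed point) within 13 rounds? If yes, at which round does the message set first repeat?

CONVERGED at round 8

init: all messages = 𝟙 over 2 values
r1 m[φ0→J] = [T, T]
r1 m[φ0→M] = [T, T]
r1 m[φ1→M] = [T, T]
r1 m[φ1→L] = [T, T]
r1 m[φ2→J] = [T, F]
r1 m[φ2→P] = [F, T]
r1 m[φ3→P] = [T, T]
r1 m[φ3→R] = [F, T]
r1 m[φ4→G] = [T, T]
r1 m[φ4→P] = [T, F]
r1 m[φ5→J] = [T, T]
r1 m[φ5→E] = [T, T]
r1 m[φ6→M] = [T, T]
r1 m[φ6→R] = [T, T]
r1 m[φ7→G] = [T, F]
r1 m[φ7→R] = [T, T]
r1 m[φ8→J] = [F, T]
r1 m[φ8→P] = [T, F]
r1 m[φ9→J] = [F, T]
r1 m[φ9→E] = [T, F]
r1 m[J→φ0] = [T, T]
r1 m[J→φ2] = [T, T]
r1 m[J→φ5] = [T, T]
r1 m[J→φ8] = [T, T]
r1 m[J→φ9] = [T, T]
r1 m[G→φ4] = [T, T]
r1 m[G→φ7] = [T, T]
r1 m[M→φ0] = [T, T]
r1 m[M→φ1] = [T, T]
r1 m[M→φ6] = [T, T]
r1 m[E→φ5] = [T, T]
r1 m[E→φ9] = [T, T]
r1 m[P→φ2] = [T, T]
r1 m[P→φ3] = [T, T]
r1 m[P→φ4] = [T, T]
r1 m[P→φ8] = [T, T]
r1 m[R→φ3] = [T, T]
r1 m[R→φ6] = [T, T]
r1 m[R→φ7] = [T, T]
r1 m[L→φ1] = [T, T]
r2 m[φ0→J] = [T, T]
r2 m[φ0→M] = [T, T]
r2 m[φ1→M] = [T, T]
r2 m[φ1→L] = [T, T]
r2 m[φ2→J] = [T, F]
r2 m[φ2→P] = [F, T]
r2 m[φ3→P] = [T, T]
r2 m[φ3→R] = [F, T]
r2 m[φ4→G] = [T, T]
r2 m[φ4→P] = [T, F]
r2 m[φ5→J] = [T, T]
r2 m[φ5→E] = [T, T]
r2 m[φ6→M] = [T, T]
r2 m[φ6→R] = [T, T]
r2 m[φ7→G] = [T, F]
r2 m[φ7→R] = [T, T]
r2 m[φ8→J] = [F, T]
r2 m[φ8→P] = [T, F]
r2 m[φ9→J] = [F, T]
r2 m[φ9→E] = [T, F]
r2 m[J→φ0] = [F, F]
r2 m[J→φ2] = [F, T]
r2 m[J→φ5] = [F, F]
r2 m[J→φ8] = [F, F]
r2 m[J→φ9] = [F, F]
r2 m[G→φ4] = [T, F]
r2 m[G→φ7] = [T, T]
r2 m[M→φ0] = [T, T]
r2 m[M→φ1] = [T, T]
r2 m[M→φ6] = [T, T]
r2 m[E→φ5] = [T, F]
r2 m[E→φ9] = [T, T]
r2 m[P→φ2] = [T, F]
r2 m[P→φ3] = [F, F]
r2 m[P→φ4] = [F, F]
r2 m[P→φ8] = [F, F]
r2 m[R→φ3] = [T, T]
r2 m[R→φ6] = [F, T]
r2 m[R→φ7] = [F, T]
r2 m[L→φ1] = [T, T]
r3 m[φ0→J] = [T, T]
r3 m[φ0→M] = [F, F]
r3 m[φ1→M] = [T, T]
r3 m[φ1→L] = [T, T]
r3 m[φ2→J] = [F, F]
r3 m[φ2→P] = [F, F]
r3 m[φ3→P] = [T, T]
r3 m[φ3→R] = [F, F]
r3 m[φ4→G] = [F, F]
r3 m[φ4→P] = [T, F]
r3 m[φ5→J] = [T, T]
r3 m[φ5→E] = [F, F]
r3 m[φ6→M] = [T, F]
r3 m[φ6→R] = [T, T]
r3 m[φ7→G] = [T, F]
r3 m[φ7→R] = [T, T]
r3 m[φ8→J] = [F, F]
r3 m[φ8→P] = [F, F]
r3 m[φ9→J] = [F, T]
r3 m[φ9→E] = [F, F]
r3 m[J→φ0] = [F, F]
r3 m[J→φ2] = [F, T]
r3 m[J→φ5] = [F, F]
r3 m[J→φ8] = [F, F]
r3 m[J→φ9] = [F, F]
r3 m[G→φ4] = [T, F]
r3 m[G→φ7] = [T, T]
r3 m[M→φ0] = [T, T]
r3 m[M→φ1] = [T, T]
r3 m[M→φ6] = [T, T]
r3 m[E→φ5] = [T, F]
r3 m[E→φ9] = [T, T]
r3 m[P→φ2] = [T, F]
r3 m[P→φ3] = [F, F]
r3 m[P→φ4] = [F, F]
r3 m[P→φ8] = [F, F]
r3 m[R→φ3] = [T, T]
r3 m[R→φ6] = [F, T]
r3 m[R→φ7] = [F, T]
r3 m[L→φ1] = [T, T]
r4 m[φ0→J] = [T, T]
r4 m[φ0→M] = [F, F]
r4 m[φ1→M] = [T, T]
r4 m[φ1→L] = [T, T]
r4 m[φ2→J] = [F, F]
r4 m[φ2→P] = [F, F]
r4 m[φ3→P] = [T, T]
r4 m[φ3→R] = [F, F]
r4 m[φ4→G] = [F, F]
r4 m[φ4→P] = [T, F]
r4 m[φ5→J] = [T, T]
r4 m[φ5→E] = [F, F]
r4 m[φ6→M] = [T, F]
r4 m[φ6→R] = [T, T]
r4 m[φ7→G] = [T, F]
r4 m[φ7→R] = [T, T]
r4 m[φ8→J] = [F, F]
r4 m[φ8→P] = [F, F]
r4 m[φ9→J] = [F, T]
r4 m[φ9→E] = [F, F]
r4 m[J→φ0] = [F, F]
r4 m[J→φ2] = [F, F]
r4 m[J→φ5] = [F, F]
r4 m[J→φ8] = [F, F]
r4 m[J→φ9] = [F, F]
r4 m[G→φ4] = [T, F]
r4 m[G→φ7] = [F, F]
r4 m[M→φ0] = [T, F]
r4 m[M→φ1] = [F, F]
r4 m[M→φ6] = [F, F]
r4 m[E→φ5] = [F, F]
r4 m[E→φ9] = [F, F]
r4 m[P→φ2] = [F, F]
r4 m[P→φ3] = [F, F]
r4 m[P→φ4] = [F, F]
r4 m[P→φ8] = [F, F]
r4 m[R→φ3] = [T, T]
r4 m[R→φ6] = [F, F]
r4 m[R→φ7] = [F, F]
r4 m[L→φ1] = [T, T]
r5 m[φ0→J] = [T, T]
r5 m[φ0→M] = [F, F]
r5 m[φ1→M] = [T, T]
r5 m[φ1→L] = [F, F]
r5 m[φ2→J] = [F, F]
r5 m[φ2→P] = [F, F]
r5 m[φ3→P] = [T, T]
r5 m[φ3→R] = [F, F]
r5 m[φ4→G] = [F, F]
r5 m[φ4→P] = [T, F]
r5 m[φ5→J] = [F, F]
r5 m[φ5→E] = [F, F]
r5 m[φ6→M] = [F, F]
r5 m[φ6→R] = [F, F]
r5 m[φ7→G] = [F, F]
r5 m[φ7→R] = [F, F]
r5 m[φ8→J] = [F, F]
r5 m[φ8→P] = [F, F]
r5 m[φ9→J] = [F, F]
r5 m[φ9→E] = [F, F]
r5 m[J→φ0] = [F, F]
r5 m[J→φ2] = [F, F]
r5 m[J→φ5] = [F, F]
r5 m[J→φ8] = [F, F]
r5 m[J→φ9] = [F, F]
r5 m[G→φ4] = [T, F]
r5 m[G→φ7] = [F, F]
r5 m[M→φ0] = [T, F]
r5 m[M→φ1] = [F, F]
r5 m[M→φ6] = [F, F]
r5 m[E→φ5] = [F, F]
r5 m[E→φ9] = [F, F]
r5 m[P→φ2] = [F, F]
r5 m[P→φ3] = [F, F]
r5 m[P→φ4] = [F, F]
r5 m[P→φ8] = [F, F]
r5 m[R→φ3] = [T, T]
r5 m[R→φ6] = [F, F]
r5 m[R→φ7] = [F, F]
r5 m[L→φ1] = [T, T]
r6 m[φ0→J] = [T, T]
r6 m[φ0→M] = [F, F]
r6 m[φ1→M] = [T, T]
r6 m[φ1→L] = [F, F]
r6 m[φ2→J] = [F, F]
r6 m[φ2→P] = [F, F]
r6 m[φ3→P] = [T, T]
r6 m[φ3→R] = [F, F]
r6 m[φ4→G] = [F, F]
r6 m[φ4→P] = [T, F]
r6 m[φ5→J] = [F, F]
r6 m[φ5→E] = [F, F]
r6 m[φ6→M] = [F, F]
r6 m[φ6→R] = [F, F]
r6 m[φ7→G] = [F, F]
r6 m[φ7→R] = [F, F]
r6 m[φ8→J] = [F, F]
r6 m[φ8→P] = [F, F]
r6 m[φ9→J] = [F, F]
r6 m[φ9→E] = [F, F]
r6 m[J→φ0] = [F, F]
r6 m[J→φ2] = [F, F]
r6 m[J→φ5] = [F, F]
r6 m[J→φ8] = [F, F]
r6 m[J→φ9] = [F, F]
r6 m[G→φ4] = [F, F]
r6 m[G→φ7] = [F, F]
r6 m[M→φ0] = [F, F]
r6 m[M→φ1] = [F, F]
r6 m[M→φ6] = [F, F]
r6 m[E→φ5] = [F, F]
r6 m[E→φ9] = [F, F]
r6 m[P→φ2] = [F, F]
r6 m[P→φ3] = [F, F]
r6 m[P→φ4] = [F, F]
r6 m[P→φ8] = [F, F]
r6 m[R→φ3] = [F, F]
r6 m[R→φ6] = [F, F]
r6 m[R→φ7] = [F, F]
r6 m[L→φ1] = [T, T]
r7 m[φ0→J] = [F, F]
r7 m[φ0→M] = [F, F]
r7 m[φ1→M] = [T, T]
r7 m[φ1→L] = [F, F]
r7 m[φ2→J] = [F, F]
r7 m[φ2→P] = [F, F]
r7 m[φ3→P] = [F, F]
r7 m[φ3→R] = [F, F]
r7 m[φ4→G] = [F, F]
r7 m[φ4→P] = [F, F]
r7 m[φ5→J] = [F, F]
r7 m[φ5→E] = [F, F]
r7 m[φ6→M] = [F, F]
r7 m[φ6→R] = [F, F]
r7 m[φ7→G] = [F, F]
r7 m[φ7→R] = [F, F]
r7 m[φ8→J] = [F, F]
r7 m[φ8→P] = [F, F]
r7 m[φ9→J] = [F, F]
r7 m[φ9→E] = [F, F]
r7 m[J→φ0] = [F, F]
r7 m[J→φ2] = [F, F]
r7 m[J→φ5] = [F, F]
r7 m[J→φ8] = [F, F]
r7 m[J→φ9] = [F, F]
r7 m[G→φ4] = [F, F]
r7 m[G→φ7] = [F, F]
r7 m[M→φ0] = [F, F]
r7 m[M→φ1] = [F, F]
r7 m[M→φ6] = [F, F]
r7 m[E→φ5] = [F, F]
r7 m[E→φ9] = [F, F]
r7 m[P→φ2] = [F, F]
r7 m[P→φ3] = [F, F]
r7 m[P→φ4] = [F, F]
r7 m[P→φ8] = [F, F]
r7 m[R→φ3] = [F, F]
r7 m[R→φ6] = [F, F]
r7 m[R→φ7] = [F, F]
r7 m[L→φ1] = [T, T]
r8 m[φ0→J] = [F, F]
r8 m[φ0→M] = [F, F]
r8 m[φ1→M] = [T, T]
r8 m[φ1→L] = [F, F]
r8 m[φ2→J] = [F, F]
r8 m[φ2→P] = [F, F]
r8 m[φ3→P] = [F, F]
r8 m[φ3→R] = [F, F]
r8 m[φ4→G] = [F, F]
r8 m[φ4→P] = [F, F]
r8 m[φ5→J] = [F, F]
r8 m[φ5→E] = [F, F]
r8 m[φ6→M] = [F, F]
r8 m[φ6→R] = [F, F]
r8 m[φ7→G] = [F, F]
r8 m[φ7→R] = [F, F]
r8 m[φ8→J] = [F, F]
r8 m[φ8→P] = [F, F]
r8 m[φ9→J] = [F, F]
r8 m[φ9→E] = [F, F]
r8 m[J→φ0] = [F, F]
r8 m[J→φ2] = [F, F]
r8 m[J→φ5] = [F, F]
r8 m[J→φ8] = [F, F]
r8 m[J→φ9] = [F, F]
r8 m[G→φ4] = [F, F]
r8 m[G→φ7] = [F, F]
r8 m[M→φ0] = [F, F]
r8 m[M→φ1] = [F, F]
r8 m[M→φ6] = [F, F]
r8 m[E→φ5] = [F, F]
r8 m[E→φ9] = [F, F]
r8 m[P→φ2] = [F, F]
r8 m[P→φ3] = [F, F]
r8 m[P→φ4] = [F, F]
r8 m[P→φ8] = [F, F]
r8 m[R→φ3] = [F, F]
r8 m[R→φ6] = [F, F]
r8 m[R→φ7] = [F, F]
r8 m[L→φ1] = [T, T]
fixed point reached at round 8
messages reach a fixed point at round 8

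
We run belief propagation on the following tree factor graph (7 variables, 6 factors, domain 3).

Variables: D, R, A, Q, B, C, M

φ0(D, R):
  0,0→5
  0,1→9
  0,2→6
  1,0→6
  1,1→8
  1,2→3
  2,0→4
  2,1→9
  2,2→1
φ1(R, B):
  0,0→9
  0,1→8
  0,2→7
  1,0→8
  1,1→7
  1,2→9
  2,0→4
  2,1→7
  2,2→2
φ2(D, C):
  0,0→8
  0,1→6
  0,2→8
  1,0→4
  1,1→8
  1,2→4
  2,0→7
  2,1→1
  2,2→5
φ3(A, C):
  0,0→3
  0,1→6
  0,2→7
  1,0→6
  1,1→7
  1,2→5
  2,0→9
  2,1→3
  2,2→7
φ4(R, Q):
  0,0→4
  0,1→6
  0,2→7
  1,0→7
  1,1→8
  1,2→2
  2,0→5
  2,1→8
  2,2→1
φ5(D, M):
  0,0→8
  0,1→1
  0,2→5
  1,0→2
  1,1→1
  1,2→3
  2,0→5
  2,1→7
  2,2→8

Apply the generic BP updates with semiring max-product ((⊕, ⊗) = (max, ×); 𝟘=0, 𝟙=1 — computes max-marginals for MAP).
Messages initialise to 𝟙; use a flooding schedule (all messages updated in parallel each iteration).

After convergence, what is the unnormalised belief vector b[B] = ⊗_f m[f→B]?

init: all messages = 𝟙 over 3 values
r1 m[φ0→D] = [9, 8, 9]
r1 m[φ0→R] = [6, 9, 6]
r1 m[φ1→R] = [9, 9, 7]
r1 m[φ1→B] = [9, 8, 9]
r1 m[φ2→D] = [8, 8, 7]
r1 m[φ2→C] = [8, 8, 8]
r1 m[φ3→A] = [7, 7, 9]
r1 m[φ3→C] = [9, 7, 7]
r1 m[φ4→R] = [7, 8, 8]
r1 m[φ4→Q] = [7, 8, 7]
r1 m[φ5→D] = [8, 3, 8]
r1 m[φ5→M] = [8, 7, 8]
r1 m[D→φ0] = [1, 1, 1]
r1 m[D→φ2] = [1, 1, 1]
r1 m[D→φ5] = [1, 1, 1]
r1 m[R→φ0] = [1, 1, 1]
r1 m[R→φ1] = [1, 1, 1]
r1 m[R→φ4] = [1, 1, 1]
r1 m[A→φ3] = [1, 1, 1]
r1 m[Q→φ4] = [1, 1, 1]
r1 m[B→φ1] = [1, 1, 1]
r1 m[C→φ2] = [1, 1, 1]
r1 m[C→φ3] = [1, 1, 1]
r1 m[M→φ5] = [1, 1, 1]
r2 m[φ0→D] = [9, 8, 9]
r2 m[φ0→R] = [6, 9, 6]
r2 m[φ1→R] = [9, 9, 7]
r2 m[φ1→B] = [9, 8, 9]
r2 m[φ2→D] = [8, 8, 7]
r2 m[φ2→C] = [8, 8, 8]
r2 m[φ3→A] = [7, 7, 9]
r2 m[φ3→C] = [9, 7, 7]
r2 m[φ4→R] = [7, 8, 8]
r2 m[φ4→Q] = [7, 8, 7]
r2 m[φ5→D] = [8, 3, 8]
r2 m[φ5→M] = [8, 7, 8]
r2 m[D→φ0] = [64, 24, 56]
r2 m[D→φ2] = [72, 24, 72]
r2 m[D→φ5] = [72, 64, 63]
r2 m[R→φ0] = [63, 72, 56]
r2 m[R→φ1] = [42, 72, 48]
r2 m[R→φ4] = [54, 81, 42]
r2 m[A→φ3] = [1, 1, 1]
r2 m[Q→φ4] = [1, 1, 1]
r2 m[B→φ1] = [1, 1, 1]
r2 m[C→φ2] = [9, 7, 7]
r2 m[C→φ3] = [8, 8, 8]
r2 m[M→φ5] = [1, 1, 1]
r3 m[φ0→D] = [648, 576, 648]
r3 m[φ0→R] = [320, 576, 384]
r3 m[φ1→R] = [9, 9, 7]
r3 m[φ1→B] = [576, 504, 648]
r3 m[φ2→D] = [72, 56, 63]
r3 m[φ2→C] = [576, 432, 576]
r3 m[φ3→A] = [56, 56, 72]
r3 m[φ3→C] = [9, 7, 7]
r3 m[φ4→R] = [7, 8, 8]
r3 m[φ4→Q] = [567, 648, 378]
r3 m[φ5→D] = [8, 3, 8]
r3 m[φ5→M] = [576, 441, 504]
r3 m[D→φ0] = [64, 24, 56]
r3 m[D→φ2] = [72, 24, 72]
r3 m[D→φ5] = [72, 64, 63]
r3 m[R→φ0] = [63, 72, 56]
r3 m[R→φ1] = [42, 72, 48]
r3 m[R→φ4] = [54, 81, 42]
r3 m[A→φ3] = [1, 1, 1]
r3 m[Q→φ4] = [1, 1, 1]
r3 m[B→φ1] = [1, 1, 1]
r3 m[C→φ2] = [9, 7, 7]
r3 m[C→φ3] = [8, 8, 8]
r3 m[M→φ5] = [1, 1, 1]
r4 m[φ0→D] = [648, 576, 648]
r4 m[φ0→R] = [320, 576, 384]
r4 m[φ1→R] = [9, 9, 7]
r4 m[φ1→B] = [576, 504, 648]
r4 m[φ2→D] = [72, 56, 63]
r4 m[φ2→C] = [576, 432, 576]
r4 m[φ3→A] = [56, 56, 72]
r4 m[φ3→C] = [9, 7, 7]
r4 m[φ4→R] = [7, 8, 8]
r4 m[φ4→Q] = [567, 648, 378]
r4 m[φ5→D] = [8, 3, 8]
r4 m[φ5→M] = [576, 441, 504]
r4 m[D→φ0] = [576, 168, 504]
r4 m[D→φ2] = [5184, 1728, 5184]
r4 m[D→φ5] = [46656, 32256, 40824]
r4 m[R→φ0] = [63, 72, 56]
r4 m[R→φ1] = [2240, 4608, 3072]
r4 m[R→φ4] = [2880, 5184, 2688]
r4 m[A→φ3] = [1, 1, 1]
r4 m[Q→φ4] = [1, 1, 1]
r4 m[B→φ1] = [1, 1, 1]
r4 m[C→φ2] = [9, 7, 7]
r4 m[C→φ3] = [576, 432, 576]
r4 m[M→φ5] = [1, 1, 1]
r5 m[φ0→D] = [648, 576, 648]
r5 m[φ0→R] = [2880, 5184, 3456]
r5 m[φ1→R] = [9, 9, 7]
r5 m[φ1→B] = [36864, 32256, 41472]
r5 m[φ2→D] = [72, 56, 63]
r5 m[φ2→C] = [41472, 31104, 41472]
r5 m[φ3→A] = [4032, 3456, 5184]
r5 m[φ3→C] = [9, 7, 7]
r5 m[φ4→R] = [7, 8, 8]
r5 m[φ4→Q] = [36288, 41472, 20160]
r5 m[φ5→D] = [8, 3, 8]
r5 m[φ5→M] = [373248, 285768, 326592]
r5 m[D→φ0] = [576, 168, 504]
r5 m[D→φ2] = [5184, 1728, 5184]
r5 m[D→φ5] = [46656, 32256, 40824]
r5 m[R→φ0] = [63, 72, 56]
r5 m[R→φ1] = [2240, 4608, 3072]
r5 m[R→φ4] = [2880, 5184, 2688]
r5 m[A→φ3] = [1, 1, 1]
r5 m[Q→φ4] = [1, 1, 1]
r5 m[B→φ1] = [1, 1, 1]
r5 m[C→φ2] = [9, 7, 7]
r5 m[C→φ3] = [576, 432, 576]
r5 m[M→φ5] = [1, 1, 1]
r6 m[φ0→D] = [648, 576, 648]
r6 m[φ0→R] = [2880, 5184, 3456]
r6 m[φ1→R] = [9, 9, 7]
r6 m[φ1→B] = [36864, 32256, 41472]
r6 m[φ2→D] = [72, 56, 63]
r6 m[φ2→C] = [41472, 31104, 41472]
r6 m[φ3→A] = [4032, 3456, 5184]
r6 m[φ3→C] = [9, 7, 7]
r6 m[φ4→R] = [7, 8, 8]
r6 m[φ4→Q] = [36288, 41472, 20160]
r6 m[φ5→D] = [8, 3, 8]
r6 m[φ5→M] = [373248, 285768, 326592]
r6 m[D→φ0] = [576, 168, 504]
r6 m[D→φ2] = [5184, 1728, 5184]
r6 m[D→φ5] = [46656, 32256, 40824]
r6 m[R→φ0] = [63, 72, 56]
r6 m[R→φ1] = [20160, 41472, 27648]
r6 m[R→φ4] = [25920, 46656, 24192]
r6 m[A→φ3] = [1, 1, 1]
r6 m[Q→φ4] = [1, 1, 1]
r6 m[B→φ1] = [1, 1, 1]
r6 m[C→φ2] = [9, 7, 7]
r6 m[C→φ3] = [41472, 31104, 41472]
r6 m[M→φ5] = [1, 1, 1]
r7 m[φ0→D] = [648, 576, 648]
r7 m[φ0→R] = [2880, 5184, 3456]
r7 m[φ1→R] = [9, 9, 7]
r7 m[φ1→B] = [331776, 290304, 373248]
r7 m[φ2→D] = [72, 56, 63]
r7 m[φ2→C] = [41472, 31104, 41472]
r7 m[φ3→A] = [290304, 248832, 373248]
r7 m[φ3→C] = [9, 7, 7]
r7 m[φ4→R] = [7, 8, 8]
r7 m[φ4→Q] = [326592, 373248, 181440]
r7 m[φ5→D] = [8, 3, 8]
r7 m[φ5→M] = [373248, 285768, 326592]
r7 m[D→φ0] = [576, 168, 504]
r7 m[D→φ2] = [5184, 1728, 5184]
r7 m[D→φ5] = [46656, 32256, 40824]
r7 m[R→φ0] = [63, 72, 56]
r7 m[R→φ1] = [20160, 41472, 27648]
r7 m[R→φ4] = [25920, 46656, 24192]
r7 m[A→φ3] = [1, 1, 1]
r7 m[Q→φ4] = [1, 1, 1]
r7 m[B→φ1] = [1, 1, 1]
r7 m[C→φ2] = [9, 7, 7]
r7 m[C→φ3] = [41472, 31104, 41472]
r7 m[M→φ5] = [1, 1, 1]
r8 m[φ0→D] = [648, 576, 648]
r8 m[φ0→R] = [2880, 5184, 3456]
r8 m[φ1→R] = [9, 9, 7]
r8 m[φ1→B] = [331776, 290304, 373248]
r8 m[φ2→D] = [72, 56, 63]
r8 m[φ2→C] = [41472, 31104, 41472]
r8 m[φ3→A] = [290304, 248832, 373248]
r8 m[φ3→C] = [9, 7, 7]
r8 m[φ4→R] = [7, 8, 8]
r8 m[φ4→Q] = [326592, 373248, 181440]
r8 m[φ5→D] = [8, 3, 8]
r8 m[φ5→M] = [373248, 285768, 326592]
r8 m[D→φ0] = [576, 168, 504]
r8 m[D→φ2] = [5184, 1728, 5184]
r8 m[D→φ5] = [46656, 32256, 40824]
r8 m[R→φ0] = [63, 72, 56]
r8 m[R→φ1] = [20160, 41472, 27648]
r8 m[R→φ4] = [25920, 46656, 24192]
r8 m[A→φ3] = [1, 1, 1]
r8 m[Q→φ4] = [1, 1, 1]
r8 m[B→φ1] = [1, 1, 1]
r8 m[C→φ2] = [9, 7, 7]
r8 m[C→φ3] = [41472, 31104, 41472]
r8 m[M→φ5] = [1, 1, 1]
fixed point reached at round 8
b[B] = ⊗ incoming = [331776, 290304, 373248]

b[B] = [331776, 290304, 373248]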